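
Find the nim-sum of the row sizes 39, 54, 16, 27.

26

In binary:
  100111  (39)
  110110  (54)
  010000  (16)
  011011  (27)
  ------
  011010  (26)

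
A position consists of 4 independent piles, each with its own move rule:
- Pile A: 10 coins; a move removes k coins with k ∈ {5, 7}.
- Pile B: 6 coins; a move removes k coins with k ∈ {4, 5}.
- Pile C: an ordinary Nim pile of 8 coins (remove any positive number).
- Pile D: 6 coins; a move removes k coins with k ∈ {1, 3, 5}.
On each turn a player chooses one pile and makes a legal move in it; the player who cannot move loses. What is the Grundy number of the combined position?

11

Grundy values for pile A (subtraction set {5, 7}):
g(0) = mex{} = 0
g(1) = mex{} = 0
g(2) = mex{} = 0
g(3) = mex{} = 0
g(4) = mex{} = 0
g(5) = mex{0} = 1
g(6) = mex{0} = 1
g(7) = mex{0} = 1
g(8) = mex{0} = 1
g(9) = mex{0} = 1
g(10) = mex{0,1} = 2
So g(10) = 2.
Grundy values for pile B (subtraction set {4, 5}):
k:     0  1  2  3  4  5  6
g(k):  0  0  0  0  1  1  1
So g(6) = 1.
Pile C is a plain Nim pile of size 8, so its Grundy value is 8.
For pile D, compute g(0), g(1), … with moves {1, 3, 5}:
g(0) = mex{} = 0
g(1) = mex{0} = 1
g(2) = mex{1} = 0
g(3) = mex{0} = 1
g(4) = mex{1} = 0
g(5) = mex{0} = 1
g(6) = mex{1} = 0
So g(6) = 0.
The value of a disjunctive sum is the nim-sum of the parts.
Combined value = 2 ⊕ 1 ⊕ 8 ⊕ 0 = 11.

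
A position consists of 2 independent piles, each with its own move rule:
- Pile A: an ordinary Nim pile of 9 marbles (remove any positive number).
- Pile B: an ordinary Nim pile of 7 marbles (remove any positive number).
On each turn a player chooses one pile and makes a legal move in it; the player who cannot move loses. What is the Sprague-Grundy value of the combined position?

14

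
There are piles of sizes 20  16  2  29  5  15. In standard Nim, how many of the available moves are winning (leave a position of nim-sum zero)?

3

Compute the nim-sum pairwise:
20 ⊕ 16 = 4
4 ⊕ 2 = 6
6 ⊕ 29 = 27
27 ⊕ 5 = 30
30 ⊕ 15 = 17
The overall nim-sum is X = 17. A pile of size p has a winning move iff p XOR X < p (reduce it to p XOR X).
  20: 20 XOR 17 = 5 < 20 — winning move (to 5).
  16: 16 XOR 17 = 1 < 16 — winning move (to 1).
  2: 2 XOR 17 = 19 ≥ 2 — no move.
  29: 29 XOR 17 = 12 < 29 — winning move (to 12).
  5: 5 XOR 17 = 20 ≥ 5 — no move.
  15: 15 XOR 17 = 30 ≥ 15 — no move.
That gives 3 winning moves.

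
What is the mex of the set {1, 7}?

0

0 is not in the set, so the mex is 0.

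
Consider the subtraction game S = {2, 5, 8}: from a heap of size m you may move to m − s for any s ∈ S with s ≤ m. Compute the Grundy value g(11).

Grundy values for subtraction set {2, 5, 8}:
k:     0  1  2  3  4  5  6  7  8  9 10 11
g(k):  0  0  1  1  0  2  1  0  2  1  0  0
So g(11) = 0.

0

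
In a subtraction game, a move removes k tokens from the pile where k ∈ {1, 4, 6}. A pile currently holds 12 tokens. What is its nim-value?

0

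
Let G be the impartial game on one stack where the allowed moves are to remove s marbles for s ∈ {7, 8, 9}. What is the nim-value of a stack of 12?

1

Grundy values for subtraction set {7, 8, 9}:
k:     0  1  2  3  4  5  6  7  8  9 10 11 12
g(k):  0  0  0  0  0  0  0  1  1  1  1  1  1
So g(12) = 1.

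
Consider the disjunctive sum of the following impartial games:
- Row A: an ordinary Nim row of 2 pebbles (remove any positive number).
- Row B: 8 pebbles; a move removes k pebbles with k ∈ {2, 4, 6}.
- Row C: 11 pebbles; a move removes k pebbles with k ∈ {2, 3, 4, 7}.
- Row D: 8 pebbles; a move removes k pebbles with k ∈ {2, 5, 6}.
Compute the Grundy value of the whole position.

Row A is a plain Nim row of size 2, so its Grundy value is 2.
Grundy values for row B (subtraction set {2, 4, 6}):
g(0) = mex{} = 0
g(1) = mex{} = 0
g(2) = mex{0} = 1
g(3) = mex{0} = 1
g(4) = mex{0,1} = 2
g(5) = mex{0,1} = 2
g(6) = mex{0,1,2} = 3
g(7) = mex{0,1,2} = 3
g(8) = mex{1,2,3} = 0
So g(8) = 0.
Grundy values for row C (subtraction set {2, 3, 4, 7}):
k:     0  1  2  3  4  5  6  7  8  9 10 11
g(k):  0  0  1  1  2  2  0  3  1  4  2  0
So g(11) = 0.
Build the Grundy sequence for row D with g(k) = mex{g(k−s) : s ∈ {2, 5, 6}, s ≤ k}:
k:     0  1  2  3  4  5  6  7  8
g(k):  0  0  1  1  0  2  1  3  0
So g(8) = 0.
The value of a disjunctive sum is the nim-sum of the parts.
Combined value = 2 ⊕ 0 ⊕ 0 ⊕ 0 = 2.

2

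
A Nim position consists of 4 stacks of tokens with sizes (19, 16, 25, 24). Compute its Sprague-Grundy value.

Nim-sum: 19 ⊕ 16 ⊕ 25 ⊕ 24 = 2.

2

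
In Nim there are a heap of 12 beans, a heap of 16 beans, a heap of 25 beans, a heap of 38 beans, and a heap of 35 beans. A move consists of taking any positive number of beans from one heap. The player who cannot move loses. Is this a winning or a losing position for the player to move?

Losing position

Compute the nim-sum pairwise:
12 XOR 16 = 28
28 XOR 25 = 5
5 XOR 38 = 35
35 XOR 35 = 0
The nim-sum is 0, so this is a P-position: the player to move is in a losing position under optimal play.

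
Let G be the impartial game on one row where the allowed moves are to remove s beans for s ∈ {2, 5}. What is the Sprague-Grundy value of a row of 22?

0

Build the Grundy sequence with g(k) = mex{g(k−s) : s ∈ {2, 5}, s ≤ k}:
k:     0  1  2  3  4  5  6  7  8  9 10 11 12 13 14 15 16 17 18 19 20 21 22
g(k):  0  0  1  1  0  2  1  0  0  1  1  0  2  1  0  0  1  1  0  2  1  0  0
So g(22) = 0.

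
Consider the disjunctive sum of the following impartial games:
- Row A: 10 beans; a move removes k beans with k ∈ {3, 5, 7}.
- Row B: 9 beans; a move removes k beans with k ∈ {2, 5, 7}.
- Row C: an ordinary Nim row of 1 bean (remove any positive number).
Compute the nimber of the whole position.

3

Build the Grundy sequence for row A with g(k) = mex{g(k−s) : s ∈ {3, 5, 7}, s ≤ k}:
g(0) = mex{} = 0
g(1) = mex{} = 0
g(2) = mex{} = 0
g(3) = mex{0} = 1
g(4) = mex{0} = 1
g(5) = mex{0} = 1
g(6) = mex{0,1} = 2
g(7) = mex{0,1} = 2
g(8) = mex{0,1} = 2
g(9) = mex{0,1,2} = 3
g(10) = mex{1,2} = 0
So g(10) = 0.
Build the Grundy sequence for row B with g(k) = mex{g(k−s) : s ∈ {2, 5, 7}, s ≤ k}:
k:     0  1  2  3  4  5  6  7  8  9
g(k):  0  0  1  1  0  2  1  3  2  2
So g(9) = 2.
Row C is a plain Nim row of size 1, so its Grundy value is 1.
The value of a disjunctive sum is the nim-sum of the parts.
Combined value = 0 ⊕ 2 ⊕ 1 = 3.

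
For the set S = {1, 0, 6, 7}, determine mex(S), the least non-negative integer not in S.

The values 0, 1 are all present; 2 is the first non-negative integer missing from the set.

2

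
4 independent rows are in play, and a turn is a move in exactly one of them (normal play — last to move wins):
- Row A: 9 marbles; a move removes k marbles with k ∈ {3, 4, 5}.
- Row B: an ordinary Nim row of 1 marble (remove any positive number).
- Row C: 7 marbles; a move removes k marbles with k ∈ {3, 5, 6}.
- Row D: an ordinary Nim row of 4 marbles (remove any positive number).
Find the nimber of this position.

Grundy values for row A (subtraction set {3, 4, 5}):
g(0) = mex{} = 0
g(1) = mex{} = 0
g(2) = mex{} = 0
g(3) = mex{0} = 1
g(4) = mex{0} = 1
g(5) = mex{0} = 1
g(6) = mex{0,1} = 2
g(7) = mex{0,1} = 2
g(8) = mex{1} = 0
g(9) = mex{1,2} = 0
So g(9) = 0.
Row B is a plain Nim row of size 1, so its Grundy value is 1.
Grundy values for row C (subtraction set {3, 5, 6}):
k:     0  1  2  3  4  5  6  7
g(k):  0  0  0  1  1  1  2  2
So g(7) = 2.
Row D is a plain Nim row of size 4, so its Grundy value is 4.
By the Sprague-Grundy theorem, the Grundy value of a sum of independent games is the XOR of the component values.
Combined value = 0 ⊕ 1 ⊕ 2 ⊕ 4 = 7.

7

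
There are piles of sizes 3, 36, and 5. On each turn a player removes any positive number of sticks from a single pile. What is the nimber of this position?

Compute the nim-sum pairwise:
3 ⊕ 36 = 39
39 ⊕ 5 = 34

34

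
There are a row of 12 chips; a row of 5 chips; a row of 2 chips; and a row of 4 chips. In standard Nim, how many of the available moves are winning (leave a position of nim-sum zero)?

1

In binary:
  1100  (12)
  0101  (5)
  0010  (2)
  0100  (4)
  ----
  1111  (15)
The overall nim-sum is X = 15. A row of size p has a winning move iff p XOR X < p (reduce it to p XOR X).
  12: 12 XOR 15 = 3 < 12 — winning move (to 3).
  5: 5 XOR 15 = 10 ≥ 5 — no move.
  2: 2 XOR 15 = 13 ≥ 2 — no move.
  4: 4 XOR 15 = 11 ≥ 4 — no move.
That gives 1 winning move.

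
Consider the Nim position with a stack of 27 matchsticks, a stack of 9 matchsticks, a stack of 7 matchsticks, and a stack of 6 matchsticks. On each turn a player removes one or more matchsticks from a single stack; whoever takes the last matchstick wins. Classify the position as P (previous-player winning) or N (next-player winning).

N-position

Nim-sum: 27 ^ 9 ^ 7 ^ 6 = 19.
The nim-sum is 19 ≠ 0, so this is an N-position: the player to move can win.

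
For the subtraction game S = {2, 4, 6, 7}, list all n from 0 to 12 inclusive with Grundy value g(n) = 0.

Grundy values for subtraction set {2, 4, 6, 7}:
k:     0  1  2  3  4  5  6  7  8  9 10 11 12
g(k):  0  0  1  1  2  2  3  3  4  0  0  1  1
The P-positions (g = 0) in 0..12 are 0, 1, 9, 10.

0, 1, 9, 10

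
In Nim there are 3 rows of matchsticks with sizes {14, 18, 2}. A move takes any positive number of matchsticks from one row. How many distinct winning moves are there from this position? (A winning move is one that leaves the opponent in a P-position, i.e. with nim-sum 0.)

1

Bitwise XOR of the heap sizes:
  01110  (14)
  10010  (18)
  00010  (2)
  -----
  11110  (30)
The overall nim-sum is X = 30. A row of size p has a winning move iff p XOR X < p (reduce it to p XOR X).
  14: 14 XOR 30 = 16 ≥ 14 — no move.
  18: 18 XOR 30 = 12 < 18 — winning move (to 12).
  2: 2 XOR 30 = 28 ≥ 2 — no move.
That gives 1 winning move.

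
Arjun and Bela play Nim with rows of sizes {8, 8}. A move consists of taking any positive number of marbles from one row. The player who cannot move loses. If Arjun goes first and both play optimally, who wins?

Bela wins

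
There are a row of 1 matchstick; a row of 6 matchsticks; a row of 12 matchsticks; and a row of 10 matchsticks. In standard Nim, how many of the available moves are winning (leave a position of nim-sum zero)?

1

In binary:
  0001  (1)
  0110  (6)
  1100  (12)
  1010  (10)
  ----
  0001  (1)
The overall nim-sum is X = 1. A row of size p has a winning move iff p XOR X < p (reduce it to p XOR X).
  1: 1 XOR 1 = 0 < 1 — winning move (to 0).
  6: 6 XOR 1 = 7 ≥ 6 — no move.
  12: 12 XOR 1 = 13 ≥ 12 — no move.
  10: 10 XOR 1 = 11 ≥ 10 — no move.
That gives 1 winning move.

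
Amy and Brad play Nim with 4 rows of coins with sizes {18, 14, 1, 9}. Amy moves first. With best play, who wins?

Compute the nim-sum pairwise:
18 ^ 14 = 28
28 ^ 1 = 29
29 ^ 9 = 20
The nim-sum is 20 ≠ 0, so this is an N-position: the player to move can win; Amy has a winning move.

Amy wins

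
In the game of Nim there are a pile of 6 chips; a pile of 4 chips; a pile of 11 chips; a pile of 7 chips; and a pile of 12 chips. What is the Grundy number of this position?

2

Nim-sum: 6 ^ 4 ^ 11 ^ 7 ^ 12 = 2.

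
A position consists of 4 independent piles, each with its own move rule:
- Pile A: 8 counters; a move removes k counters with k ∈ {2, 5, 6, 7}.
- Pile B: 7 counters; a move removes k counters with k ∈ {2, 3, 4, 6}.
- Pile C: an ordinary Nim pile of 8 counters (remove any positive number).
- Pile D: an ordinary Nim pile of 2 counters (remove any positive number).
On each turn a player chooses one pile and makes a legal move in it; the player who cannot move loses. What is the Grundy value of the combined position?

11

Build the Grundy sequence for pile A with g(k) = mex{g(k−s) : s ∈ {2, 5, 6, 7}, s ≤ k}:
g(0) = mex{} = 0
g(1) = mex{} = 0
g(2) = mex{0} = 1
g(3) = mex{0} = 1
g(4) = mex{1} = 0
g(5) = mex{0,1} = 2
g(6) = mex{0} = 1
g(7) = mex{0,1,2} = 3
g(8) = mex{0,1} = 2
So g(8) = 2.
Build the Grundy sequence for pile B with g(k) = mex{g(k−s) : s ∈ {2, 3, 4, 6}, s ≤ k}:
g(0) = mex{} = 0
g(1) = mex{} = 0
g(2) = mex{0} = 1
g(3) = mex{0} = 1
g(4) = mex{0,1} = 2
g(5) = mex{0,1} = 2
g(6) = mex{0,1,2} = 3
g(7) = mex{0,1,2} = 3
So g(7) = 3.
Pile C is a plain Nim pile of size 8, so its Grundy value is 8.
Pile D is a plain Nim pile of size 2, so its Grundy value is 2.
The value of a disjunctive sum is the nim-sum of the parts.
Combined value = 2 XOR 3 XOR 8 XOR 2 = 11.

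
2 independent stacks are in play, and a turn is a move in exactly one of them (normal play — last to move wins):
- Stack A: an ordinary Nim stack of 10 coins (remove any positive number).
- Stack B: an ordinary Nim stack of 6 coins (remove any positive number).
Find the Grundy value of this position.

12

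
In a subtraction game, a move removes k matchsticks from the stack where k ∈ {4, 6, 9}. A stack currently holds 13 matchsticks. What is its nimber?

0

Build the Grundy sequence with g(k) = mex{g(k−s) : s ∈ {4, 6, 9}, s ≤ k}:
g(0) = mex{} = 0
g(1) = mex{} = 0
g(2) = mex{} = 0
g(3) = mex{} = 0
g(4) = mex{0} = 1
g(5) = mex{0} = 1
g(6) = mex{0} = 1
g(7) = mex{0} = 1
g(8) = mex{0,1} = 2
g(9) = mex{0,1} = 2
g(10) = mex{0,1} = 2
g(11) = mex{0,1} = 2
g(12) = mex{0,1,2} = 3
g(13) = mex{1,2} = 0
So g(13) = 0.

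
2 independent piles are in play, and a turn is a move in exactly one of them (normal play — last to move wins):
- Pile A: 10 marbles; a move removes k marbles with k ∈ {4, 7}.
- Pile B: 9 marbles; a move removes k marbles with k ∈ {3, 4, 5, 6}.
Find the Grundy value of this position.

2

For pile A, compute g(0), g(1), … with moves {4, 7}:
g(0) = mex{} = 0
g(1) = mex{} = 0
g(2) = mex{} = 0
g(3) = mex{} = 0
g(4) = mex{0} = 1
g(5) = mex{0} = 1
g(6) = mex{0} = 1
g(7) = mex{0} = 1
g(8) = mex{0,1} = 2
g(9) = mex{0,1} = 2
g(10) = mex{0,1} = 2
So g(10) = 2.
Build the Grundy sequence for pile B with g(k) = mex{g(k−s) : s ∈ {3, 4, 5, 6}, s ≤ k}:
k:     0  1  2  3  4  5  6  7  8  9
g(k):  0  0  0  1  1  1  2  2  2  0
So g(9) = 0.
The value of a disjunctive sum is the nim-sum of the parts.
Combined value = 2 XOR 0 = 2.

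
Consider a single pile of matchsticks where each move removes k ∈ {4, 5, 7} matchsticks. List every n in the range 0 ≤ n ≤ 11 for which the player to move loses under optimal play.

0, 1, 2, 3, 11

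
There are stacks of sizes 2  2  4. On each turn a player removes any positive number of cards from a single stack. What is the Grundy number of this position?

Nim-sum: 2 XOR 2 XOR 4 = 4.

4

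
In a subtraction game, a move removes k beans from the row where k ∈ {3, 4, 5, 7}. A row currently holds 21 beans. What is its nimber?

0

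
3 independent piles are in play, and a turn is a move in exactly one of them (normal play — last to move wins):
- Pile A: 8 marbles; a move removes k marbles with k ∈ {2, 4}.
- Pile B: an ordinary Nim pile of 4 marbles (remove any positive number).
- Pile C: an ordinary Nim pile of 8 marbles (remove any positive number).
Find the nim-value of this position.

13

Build the Grundy sequence for pile A with g(k) = mex{g(k−s) : s ∈ {2, 4}, s ≤ k}:
k:     0  1  2  3  4  5  6  7  8
g(k):  0  0  1  1  2  2  0  0  1
So g(8) = 1.
Pile B is a plain Nim pile of size 4, so its Grundy value is 4.
Pile C is a plain Nim pile of size 8, so its Grundy value is 8.
By the Sprague-Grundy theorem, the Grundy value of a sum of independent games is the XOR of the component values.
Combined value = 1 ⊕ 4 ⊕ 8 = 13.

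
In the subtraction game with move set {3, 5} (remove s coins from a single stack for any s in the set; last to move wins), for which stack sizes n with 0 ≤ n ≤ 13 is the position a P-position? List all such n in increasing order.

0, 1, 2, 8, 9, 10

Compute g(0), g(1), … for moves {3, 5}:
g(0) = mex{} = 0
g(1) = mex{} = 0
g(2) = mex{} = 0
g(3) = mex{0} = 1
g(4) = mex{0} = 1
g(5) = mex{0} = 1
g(6) = mex{0,1} = 2
g(7) = mex{0,1} = 2
g(8) = mex{1} = 0
g(9) = mex{1,2} = 0
g(10) = mex{1,2} = 0
g(11) = mex{0,2} = 1
g(12) = mex{0,2} = 1
g(13) = mex{0} = 1
The P-positions (g = 0) in 0..13 are 0, 1, 2, 8, 9, 10.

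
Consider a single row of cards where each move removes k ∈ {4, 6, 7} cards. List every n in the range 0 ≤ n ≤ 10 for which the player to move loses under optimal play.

0, 1, 2, 3

Grundy values for subtraction set {4, 6, 7}:
g(0) = mex{} = 0
g(1) = mex{} = 0
g(2) = mex{} = 0
g(3) = mex{} = 0
g(4) = mex{0} = 1
g(5) = mex{0} = 1
g(6) = mex{0} = 1
g(7) = mex{0} = 1
g(8) = mex{0,1} = 2
g(9) = mex{0,1} = 2
g(10) = mex{0,1} = 2
The P-positions (g = 0) in 0..10 are 0, 1, 2, 3.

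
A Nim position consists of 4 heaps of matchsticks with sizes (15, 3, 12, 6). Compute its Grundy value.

6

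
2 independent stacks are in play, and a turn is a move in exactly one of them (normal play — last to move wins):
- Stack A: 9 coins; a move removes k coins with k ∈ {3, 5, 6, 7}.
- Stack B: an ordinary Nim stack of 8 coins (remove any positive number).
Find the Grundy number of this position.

For stack A, compute g(0), g(1), … with moves {3, 5, 6, 7}:
g(0) = mex{} = 0
g(1) = mex{} = 0
g(2) = mex{} = 0
g(3) = mex{0} = 1
g(4) = mex{0} = 1
g(5) = mex{0} = 1
g(6) = mex{0,1} = 2
g(7) = mex{0,1} = 2
g(8) = mex{0,1} = 2
g(9) = mex{0,1,2} = 3
So g(9) = 3.
Stack B is a plain Nim stack of size 8, so its Grundy value is 8.
By the Sprague-Grundy theorem, the Grundy value of a sum of independent games is the XOR of the component values.
Combined value = 3 XOR 8 = 11.

11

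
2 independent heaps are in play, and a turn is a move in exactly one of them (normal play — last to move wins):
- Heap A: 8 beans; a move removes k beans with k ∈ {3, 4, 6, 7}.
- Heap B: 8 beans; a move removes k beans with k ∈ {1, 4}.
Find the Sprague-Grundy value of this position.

3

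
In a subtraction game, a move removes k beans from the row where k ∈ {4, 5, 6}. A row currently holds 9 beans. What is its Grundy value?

2

Build the Grundy sequence with g(k) = mex{g(k−s) : s ∈ {4, 5, 6}, s ≤ k}:
k:     0  1  2  3  4  5  6  7  8  9
g(k):  0  0  0  0  1  1  1  1  2  2
So g(9) = 2.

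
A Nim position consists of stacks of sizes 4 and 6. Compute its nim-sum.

2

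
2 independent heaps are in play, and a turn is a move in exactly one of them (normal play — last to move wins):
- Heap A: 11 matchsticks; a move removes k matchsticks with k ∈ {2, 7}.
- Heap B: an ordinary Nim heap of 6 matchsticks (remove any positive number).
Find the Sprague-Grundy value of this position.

7

For heap A, compute g(0), g(1), … with moves {2, 7}:
g(0) = mex{} = 0
g(1) = mex{} = 0
g(2) = mex{0} = 1
g(3) = mex{0} = 1
g(4) = mex{1} = 0
g(5) = mex{1} = 0
g(6) = mex{0} = 1
g(7) = mex{0} = 1
g(8) = mex{0,1} = 2
g(9) = mex{1} = 0
g(10) = mex{1,2} = 0
g(11) = mex{0} = 1
So g(11) = 1.
Heap B is a plain Nim heap of size 6, so its Grundy value is 6.
By the Sprague-Grundy theorem, the Grundy value of a sum of independent games is the XOR of the component values.
Combined value = 1 XOR 6 = 7.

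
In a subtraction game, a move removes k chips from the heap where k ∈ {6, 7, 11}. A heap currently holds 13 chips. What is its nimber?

Build the Grundy sequence with g(k) = mex{g(k−s) : s ∈ {6, 7, 11}, s ≤ k}:
k:     0  1  2  3  4  5  6  7  8  9 10 11 12 13
g(k):  0  0  0  0  0  0  1  1  1  1  1  1  2  2
So g(13) = 2.

2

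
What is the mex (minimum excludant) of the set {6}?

0

0 is not in the set, so the mex is 0.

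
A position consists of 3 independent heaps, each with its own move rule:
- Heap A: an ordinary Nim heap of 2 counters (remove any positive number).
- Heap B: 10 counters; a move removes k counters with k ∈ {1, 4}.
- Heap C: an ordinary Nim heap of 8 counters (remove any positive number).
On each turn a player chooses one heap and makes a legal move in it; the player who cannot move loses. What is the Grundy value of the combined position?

10

Heap A is a plain Nim heap of size 2, so its Grundy value is 2.
Build the Grundy sequence for heap B with g(k) = mex{g(k−s) : s ∈ {1, 4}, s ≤ k}:
k:     0  1  2  3  4  5  6  7  8  9 10
g(k):  0  1  0  1  2  0  1  0  1  2  0
So g(10) = 0.
Heap C is a plain Nim heap of size 8, so its Grundy value is 8.
By the Sprague-Grundy theorem, the Grundy value of a sum of independent games is the XOR of the component values.
Combined value = 2 ⊕ 0 ⊕ 8 = 10.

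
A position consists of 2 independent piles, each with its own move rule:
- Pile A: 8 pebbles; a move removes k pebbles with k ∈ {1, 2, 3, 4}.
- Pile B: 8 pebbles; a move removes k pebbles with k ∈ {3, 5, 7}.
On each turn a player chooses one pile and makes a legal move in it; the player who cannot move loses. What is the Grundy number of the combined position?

Build the Grundy sequence for pile A with g(k) = mex{g(k−s) : s ∈ {1, 2, 3, 4}, s ≤ k}:
g(0) = mex{} = 0
g(1) = mex{0} = 1
g(2) = mex{0,1} = 2
g(3) = mex{0,1,2} = 3
g(4) = mex{0,1,2,3} = 4
g(5) = mex{1,2,3,4} = 0
g(6) = mex{0,2,3,4} = 1
g(7) = mex{0,1,3,4} = 2
g(8) = mex{0,1,2,4} = 3
So g(8) = 3.
Build the Grundy sequence for pile B with g(k) = mex{g(k−s) : s ∈ {3, 5, 7}, s ≤ k}:
g(0) = mex{} = 0
g(1) = mex{} = 0
g(2) = mex{} = 0
g(3) = mex{0} = 1
g(4) = mex{0} = 1
g(5) = mex{0} = 1
g(6) = mex{0,1} = 2
g(7) = mex{0,1} = 2
g(8) = mex{0,1} = 2
So g(8) = 2.
By the Sprague-Grundy theorem, the Grundy value of a sum of independent games is the XOR of the component values.
Combined value = 3 ⊕ 2 = 1.

1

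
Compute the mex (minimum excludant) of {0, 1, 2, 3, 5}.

4

The values 0, 1, 2, 3 are all present; 4 is the first non-negative integer missing from the set.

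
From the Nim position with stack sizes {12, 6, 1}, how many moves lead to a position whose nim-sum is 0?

Write each in binary and XOR column by column:
  1100  (12)
  0110  (6)
  0001  (1)
  ----
  1011  (11)
The overall nim-sum is X = 11. A stack of size p has a winning move iff p XOR X < p (reduce it to p XOR X).
  12: 12 XOR 11 = 7 < 12 — winning move (to 7).
  6: 6 XOR 11 = 13 ≥ 6 — no move.
  1: 1 XOR 11 = 10 ≥ 1 — no move.
That gives 1 winning move.

1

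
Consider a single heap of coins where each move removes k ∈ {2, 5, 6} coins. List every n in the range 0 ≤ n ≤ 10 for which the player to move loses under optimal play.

0, 1, 4, 8

Compute g(0), g(1), … for moves {2, 5, 6}:
g(0) = mex{} = 0
g(1) = mex{} = 0
g(2) = mex{0} = 1
g(3) = mex{0} = 1
g(4) = mex{1} = 0
g(5) = mex{0,1} = 2
g(6) = mex{0} = 1
g(7) = mex{0,1,2} = 3
g(8) = mex{1} = 0
g(9) = mex{0,1,3} = 2
g(10) = mex{0,2} = 1
The P-positions (g = 0) in 0..10 are 0, 1, 4, 8.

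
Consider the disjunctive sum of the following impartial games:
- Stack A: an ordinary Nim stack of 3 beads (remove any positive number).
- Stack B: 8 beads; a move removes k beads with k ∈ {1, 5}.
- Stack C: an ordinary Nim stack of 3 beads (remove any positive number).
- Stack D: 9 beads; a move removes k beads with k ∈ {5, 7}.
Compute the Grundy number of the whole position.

Stack A is a plain Nim stack of size 3, so its Grundy value is 3.
For stack B, compute g(0), g(1), … with moves {1, 5}:
k:     0  1  2  3  4  5  6  7  8
g(k):  0  1  0  1  0  1  0  1  0
So g(8) = 0.
Stack C is a plain Nim stack of size 3, so its Grundy value is 3.
Build the Grundy sequence for stack D with g(k) = mex{g(k−s) : s ∈ {5, 7}, s ≤ k}:
k:     0  1  2  3  4  5  6  7  8  9
g(k):  0  0  0  0  0  1  1  1  1  1
So g(9) = 1.
By the Sprague-Grundy theorem, the Grundy value of a sum of independent games is the XOR of the component values.
Combined value = 3 XOR 0 XOR 3 XOR 1 = 1.

1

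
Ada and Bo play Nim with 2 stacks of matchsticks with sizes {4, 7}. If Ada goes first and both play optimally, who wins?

Ada wins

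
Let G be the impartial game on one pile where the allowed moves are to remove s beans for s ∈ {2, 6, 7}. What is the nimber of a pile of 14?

Grundy values for subtraction set {2, 6, 7}:
k:     0  1  2  3  4  5  6  7  8  9 10 11 12 13 14
g(k):  0  0  1  1  0  0  1  1  2  0  3  1  2  0  0
So g(14) = 0.

0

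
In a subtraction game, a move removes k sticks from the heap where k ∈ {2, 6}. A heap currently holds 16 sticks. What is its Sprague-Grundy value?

Grundy values for subtraction set {2, 6}:
k:     0  1  2  3  4  5  6  7  8  9 10 11 12 13 14 15 16
g(k):  0  0  1  1  0  0  1  1  0  0  1  1  0  0  1  1  0
So g(16) = 0.

0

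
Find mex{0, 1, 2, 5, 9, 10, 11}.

3

The values 0, 1, 2 are all present; 3 is the first non-negative integer missing from the set.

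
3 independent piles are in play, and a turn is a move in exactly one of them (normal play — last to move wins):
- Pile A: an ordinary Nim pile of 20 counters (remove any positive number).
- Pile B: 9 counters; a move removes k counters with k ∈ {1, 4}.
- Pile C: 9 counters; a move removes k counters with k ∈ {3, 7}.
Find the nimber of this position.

Pile A is a plain Nim pile of size 20, so its Grundy value is 20.
Grundy values for pile B (subtraction set {1, 4}):
k:     0  1  2  3  4  5  6  7  8  9
g(k):  0  1  0  1  2  0  1  0  1  2
So g(9) = 2.
Grundy values for pile C (subtraction set {3, 7}):
k:     0  1  2  3  4  5  6  7  8  9
g(k):  0  0  0  1  1  1  0  2  2  1
So g(9) = 1.
The value of a disjunctive sum is the nim-sum of the parts.
Combined value = 20 ⊕ 2 ⊕ 1 = 23.

23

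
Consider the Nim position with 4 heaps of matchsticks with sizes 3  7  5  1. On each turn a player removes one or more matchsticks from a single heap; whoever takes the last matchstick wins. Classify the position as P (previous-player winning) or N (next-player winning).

P-position

In binary:
  011  (3)
  111  (7)
  101  (5)
  001  (1)
  ---
  000  (0)
The nim-sum is 0, so this is a P-position: the player to move is in a losing position under optimal play.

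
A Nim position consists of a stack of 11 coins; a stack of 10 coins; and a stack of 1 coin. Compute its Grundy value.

0

Compute the nim-sum pairwise:
11 ⊕ 10 = 1
1 ⊕ 1 = 0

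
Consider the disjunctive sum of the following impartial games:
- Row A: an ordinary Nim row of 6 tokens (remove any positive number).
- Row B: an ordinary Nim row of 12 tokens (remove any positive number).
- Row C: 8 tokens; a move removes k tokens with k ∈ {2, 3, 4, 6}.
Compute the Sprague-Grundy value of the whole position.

Row A is a plain Nim row of size 6, so its Grundy value is 6.
Row B is a plain Nim row of size 12, so its Grundy value is 12.
Build the Grundy sequence for row C with g(k) = mex{g(k−s) : s ∈ {2, 3, 4, 6}, s ≤ k}:
k:     0  1  2  3  4  5  6  7  8
g(k):  0  0  1  1  2  2  3  3  0
So g(8) = 0.
By the Sprague-Grundy theorem, the Grundy value of a sum of independent games is the XOR of the component values.
Combined value = 6 ⊕ 12 ⊕ 0 = 10.

10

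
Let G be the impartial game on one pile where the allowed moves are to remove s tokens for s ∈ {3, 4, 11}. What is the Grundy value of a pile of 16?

0

Compute g(0), g(1), … for moves {3, 4, 11}:
k:     0  1  2  3  4  5  6  7  8  9 10 11 12 13 14 15 16
g(k):  0  0  0  1  1  1  2  0  0  0  1  1  1  2  0  0  0
So g(16) = 0.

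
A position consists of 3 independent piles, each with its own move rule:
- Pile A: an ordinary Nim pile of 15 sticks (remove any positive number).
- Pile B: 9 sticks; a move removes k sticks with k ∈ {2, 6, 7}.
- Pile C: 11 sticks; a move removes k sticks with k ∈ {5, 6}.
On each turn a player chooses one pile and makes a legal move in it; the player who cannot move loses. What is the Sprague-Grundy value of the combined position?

Pile A is a plain Nim pile of size 15, so its Grundy value is 15.
Build the Grundy sequence for pile B with g(k) = mex{g(k−s) : s ∈ {2, 6, 7}, s ≤ k}:
g(0) = mex{} = 0
g(1) = mex{} = 0
g(2) = mex{0} = 1
g(3) = mex{0} = 1
g(4) = mex{1} = 0
g(5) = mex{1} = 0
g(6) = mex{0} = 1
g(7) = mex{0} = 1
g(8) = mex{0,1} = 2
g(9) = mex{1} = 0
So g(9) = 0.
Build the Grundy sequence for pile C with g(k) = mex{g(k−s) : s ∈ {5, 6}, s ≤ k}:
g(0) = mex{} = 0
g(1) = mex{} = 0
g(2) = mex{} = 0
g(3) = mex{} = 0
g(4) = mex{} = 0
g(5) = mex{0} = 1
g(6) = mex{0} = 1
g(7) = mex{0} = 1
g(8) = mex{0} = 1
g(9) = mex{0} = 1
g(10) = mex{0,1} = 2
g(11) = mex{1} = 0
So g(11) = 0.
The value of a disjunctive sum is the nim-sum of the parts.
Combined value = 15 ⊕ 0 ⊕ 0 = 15.

15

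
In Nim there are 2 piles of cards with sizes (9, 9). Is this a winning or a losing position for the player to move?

Losing position

Nim-sum: 9 ^ 9 = 0.
The nim-sum is 0, so this is a P-position: the player to move is in a losing position under optimal play.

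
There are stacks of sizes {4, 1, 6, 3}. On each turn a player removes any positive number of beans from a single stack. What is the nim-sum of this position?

0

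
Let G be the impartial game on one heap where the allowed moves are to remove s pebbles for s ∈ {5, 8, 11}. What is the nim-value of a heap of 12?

2

Grundy values for subtraction set {5, 8, 11}:
g(0) = mex{} = 0
g(1) = mex{} = 0
g(2) = mex{} = 0
g(3) = mex{} = 0
g(4) = mex{} = 0
g(5) = mex{0} = 1
g(6) = mex{0} = 1
g(7) = mex{0} = 1
g(8) = mex{0} = 1
g(9) = mex{0} = 1
g(10) = mex{0,1} = 2
g(11) = mex{0,1} = 2
g(12) = mex{0,1} = 2
So g(12) = 2.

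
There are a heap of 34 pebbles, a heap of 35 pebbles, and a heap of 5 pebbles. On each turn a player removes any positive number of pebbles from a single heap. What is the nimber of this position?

Write each in binary and XOR column by column:
  100010  (34)
  100011  (35)
  000101  (5)
  ------
  000100  (4)

4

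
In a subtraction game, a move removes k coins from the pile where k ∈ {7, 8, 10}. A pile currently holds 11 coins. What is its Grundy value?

1

Grundy values for subtraction set {7, 8, 10}:
g(0) = mex{} = 0
g(1) = mex{} = 0
g(2) = mex{} = 0
g(3) = mex{} = 0
g(4) = mex{} = 0
g(5) = mex{} = 0
g(6) = mex{} = 0
g(7) = mex{0} = 1
g(8) = mex{0} = 1
g(9) = mex{0} = 1
g(10) = mex{0} = 1
g(11) = mex{0} = 1
So g(11) = 1.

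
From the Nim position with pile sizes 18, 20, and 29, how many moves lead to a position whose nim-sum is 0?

3

Nim-sum: 18 ^ 20 ^ 29 = 27.
The overall nim-sum is X = 27. A pile of size p has a winning move iff p XOR X < p (reduce it to p XOR X).
  18: 18 XOR 27 = 9 < 18 — winning move (to 9).
  20: 20 XOR 27 = 15 < 20 — winning move (to 15).
  29: 29 XOR 27 = 6 < 29 — winning move (to 6).
That gives 3 winning moves.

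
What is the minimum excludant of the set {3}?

0 is not in the set, so the mex is 0.

0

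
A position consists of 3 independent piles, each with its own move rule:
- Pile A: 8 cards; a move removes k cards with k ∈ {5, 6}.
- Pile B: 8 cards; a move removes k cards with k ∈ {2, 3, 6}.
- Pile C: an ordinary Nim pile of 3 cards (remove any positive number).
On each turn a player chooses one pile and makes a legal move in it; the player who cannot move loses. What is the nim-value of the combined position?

0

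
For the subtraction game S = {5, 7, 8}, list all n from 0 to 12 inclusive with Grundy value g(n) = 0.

0, 1, 2, 3, 4

Build the Grundy sequence with g(k) = mex{g(k−s) : s ∈ {5, 7, 8}, s ≤ k}:
k:     0  1  2  3  4  5  6  7  8  9 10 11 12
g(k):  0  0  0  0  0  1  1  1  1  1  2  2  2
The P-positions (g = 0) in 0..12 are 0, 1, 2, 3, 4.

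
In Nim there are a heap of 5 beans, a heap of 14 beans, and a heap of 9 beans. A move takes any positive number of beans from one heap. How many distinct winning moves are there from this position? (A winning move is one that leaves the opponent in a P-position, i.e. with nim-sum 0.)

1

In binary:
  0101  (5)
  1110  (14)
  1001  (9)
  ----
  0010  (2)
The overall nim-sum is X = 2. A heap of size p has a winning move iff p XOR X < p (reduce it to p XOR X).
  5: 5 XOR 2 = 7 ≥ 5 — no move.
  14: 14 XOR 2 = 12 < 14 — winning move (to 12).
  9: 9 XOR 2 = 11 ≥ 9 — no move.
That gives 1 winning move.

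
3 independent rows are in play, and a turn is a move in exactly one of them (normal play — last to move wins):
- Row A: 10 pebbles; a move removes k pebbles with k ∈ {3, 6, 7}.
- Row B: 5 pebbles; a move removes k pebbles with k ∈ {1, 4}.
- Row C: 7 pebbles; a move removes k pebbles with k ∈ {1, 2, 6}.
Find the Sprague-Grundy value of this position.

0

Build the Grundy sequence for row A with g(k) = mex{g(k−s) : s ∈ {3, 6, 7}, s ≤ k}:
k:     0  1  2  3  4  5  6  7  8  9 10
g(k):  0  0  0  1  1  1  2  2  2  3  0
So g(10) = 0.
Build the Grundy sequence for row B with g(k) = mex{g(k−s) : s ∈ {1, 4}, s ≤ k}:
g(0) = mex{} = 0
g(1) = mex{0} = 1
g(2) = mex{1} = 0
g(3) = mex{0} = 1
g(4) = mex{0,1} = 2
g(5) = mex{1,2} = 0
So g(5) = 0.
Build the Grundy sequence for row C with g(k) = mex{g(k−s) : s ∈ {1, 2, 6}, s ≤ k}:
g(0) = mex{} = 0
g(1) = mex{0} = 1
g(2) = mex{0,1} = 2
g(3) = mex{1,2} = 0
g(4) = mex{0,2} = 1
g(5) = mex{0,1} = 2
g(6) = mex{0,1,2} = 3
g(7) = mex{1,2,3} = 0
So g(7) = 0.
By the Sprague-Grundy theorem, the Grundy value of a sum of independent games is the XOR of the component values.
Combined value = 0 XOR 0 XOR 0 = 0.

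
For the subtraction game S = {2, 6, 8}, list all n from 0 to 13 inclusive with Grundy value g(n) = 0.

0, 1, 4, 5

Build the Grundy sequence with g(k) = mex{g(k−s) : s ∈ {2, 6, 8}, s ≤ k}:
k:     0  1  2  3  4  5  6  7  8  9 10 11 12 13
g(k):  0  0  1  1  0  0  1  1  2  2  3  3  2  2
The P-positions (g = 0) in 0..13 are 0, 1, 4, 5.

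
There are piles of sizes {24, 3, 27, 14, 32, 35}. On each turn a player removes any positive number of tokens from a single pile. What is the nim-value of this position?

13

Bitwise XOR of the heap sizes:
  011000  (24)
  000011  (3)
  011011  (27)
  001110  (14)
  100000  (32)
  100011  (35)
  ------
  001101  (13)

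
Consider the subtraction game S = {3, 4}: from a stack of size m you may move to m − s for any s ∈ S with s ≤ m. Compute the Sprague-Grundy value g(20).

Build the Grundy sequence with g(k) = mex{g(k−s) : s ∈ {3, 4}, s ≤ k}:
k:     0  1  2  3  4  5  6  7  8  9 10 11 12 13 14 15 16 17 18 19 20
g(k):  0  0  0  1  1  1  2  0  0  0  1  1  1  2  0  0  0  1  1  1  2
So g(20) = 2.

2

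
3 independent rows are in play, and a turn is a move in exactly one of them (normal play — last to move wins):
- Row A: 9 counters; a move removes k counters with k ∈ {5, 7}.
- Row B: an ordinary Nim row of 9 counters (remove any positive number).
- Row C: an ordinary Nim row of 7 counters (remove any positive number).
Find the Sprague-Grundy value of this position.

15

For row A, compute g(0), g(1), … with moves {5, 7}:
k:     0  1  2  3  4  5  6  7  8  9
g(k):  0  0  0  0  0  1  1  1  1  1
So g(9) = 1.
Row B is a plain Nim row of size 9, so its Grundy value is 9.
Row C is a plain Nim row of size 7, so its Grundy value is 7.
The value of a disjunctive sum is the nim-sum of the parts.
Combined value = 1 ⊕ 9 ⊕ 7 = 15.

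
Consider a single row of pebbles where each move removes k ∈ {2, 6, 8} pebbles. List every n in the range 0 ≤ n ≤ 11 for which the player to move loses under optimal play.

0, 1, 4, 5

Grundy values for subtraction set {2, 6, 8}:
g(0) = mex{} = 0
g(1) = mex{} = 0
g(2) = mex{0} = 1
g(3) = mex{0} = 1
g(4) = mex{1} = 0
g(5) = mex{1} = 0
g(6) = mex{0} = 1
g(7) = mex{0} = 1
g(8) = mex{0,1} = 2
g(9) = mex{0,1} = 2
g(10) = mex{0,1,2} = 3
g(11) = mex{0,1,2} = 3
The P-positions (g = 0) in 0..11 are 0, 1, 4, 5.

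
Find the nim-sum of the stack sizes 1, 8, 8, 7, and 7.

1

Nim-sum: 1 ^ 8 ^ 8 ^ 7 ^ 7 = 1.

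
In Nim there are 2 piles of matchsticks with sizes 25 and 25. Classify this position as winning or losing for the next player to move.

Losing position

In binary:
  11001  (25)
  11001  (25)
  -----
  00000  (0)
The nim-sum is 0, so this is a P-position: the player to move is in a losing position under optimal play.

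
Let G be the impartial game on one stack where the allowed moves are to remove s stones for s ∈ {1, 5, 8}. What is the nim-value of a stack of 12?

2

Grundy values for subtraction set {1, 5, 8}:
k:     0  1  2  3  4  5  6  7  8  9 10 11 12
g(k):  0  1  0  1  0  1  0  1  2  3  2  3  2
So g(12) = 2.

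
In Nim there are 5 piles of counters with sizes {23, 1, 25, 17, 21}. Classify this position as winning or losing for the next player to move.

Winning position

Nim-sum: 23 XOR 1 XOR 25 XOR 17 XOR 21 = 11.
The nim-sum is 11 ≠ 0, so this is an N-position: the player to move can win.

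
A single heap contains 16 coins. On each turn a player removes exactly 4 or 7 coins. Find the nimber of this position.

1

Build the Grundy sequence with g(k) = mex{g(k−s) : s ∈ {4, 7}, s ≤ k}:
k:     0  1  2  3  4  5  6  7  8  9 10 11 12 13 14 15 16
g(k):  0  0  0  0  1  1  1  1  2  2  2  0  0  0  0  1  1
So g(16) = 1.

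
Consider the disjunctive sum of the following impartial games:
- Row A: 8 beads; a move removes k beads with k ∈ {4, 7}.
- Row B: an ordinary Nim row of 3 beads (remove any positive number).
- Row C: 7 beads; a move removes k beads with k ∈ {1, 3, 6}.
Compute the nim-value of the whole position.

Build the Grundy sequence for row A with g(k) = mex{g(k−s) : s ∈ {4, 7}, s ≤ k}:
k:     0  1  2  3  4  5  6  7  8
g(k):  0  0  0  0  1  1  1  1  2
So g(8) = 2.
Row B is a plain Nim row of size 3, so its Grundy value is 3.
Grundy values for row C (subtraction set {1, 3, 6}):
k:     0  1  2  3  4  5  6  7
g(k):  0  1  0  1  0  1  2  3
So g(7) = 3.
The value of a disjunctive sum is the nim-sum of the parts.
Combined value = 2 ⊕ 3 ⊕ 3 = 2.

2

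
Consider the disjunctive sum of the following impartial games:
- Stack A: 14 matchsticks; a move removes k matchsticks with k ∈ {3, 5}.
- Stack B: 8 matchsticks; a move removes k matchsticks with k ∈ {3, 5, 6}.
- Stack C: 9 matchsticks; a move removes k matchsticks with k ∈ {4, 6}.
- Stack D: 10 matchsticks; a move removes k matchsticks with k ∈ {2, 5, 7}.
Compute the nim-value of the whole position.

For stack A, compute g(0), g(1), … with moves {3, 5}:
g(0) = mex{} = 0
g(1) = mex{} = 0
g(2) = mex{} = 0
g(3) = mex{0} = 1
g(4) = mex{0} = 1
g(5) = mex{0} = 1
g(6) = mex{0,1} = 2
g(7) = mex{0,1} = 2
g(8) = mex{1} = 0
g(9) = mex{1,2} = 0
g(10) = mex{1,2} = 0
g(11) = mex{0,2} = 1
g(12) = mex{0,2} = 1
g(13) = mex{0} = 1
g(14) = mex{0,1} = 2
So g(14) = 2.
For stack B, compute g(0), g(1), … with moves {3, 5, 6}:
g(0) = mex{} = 0
g(1) = mex{} = 0
g(2) = mex{} = 0
g(3) = mex{0} = 1
g(4) = mex{0} = 1
g(5) = mex{0} = 1
g(6) = mex{0,1} = 2
g(7) = mex{0,1} = 2
g(8) = mex{0,1} = 2
So g(8) = 2.
Build the Grundy sequence for stack C with g(k) = mex{g(k−s) : s ∈ {4, 6}, s ≤ k}:
g(0) = mex{} = 0
g(1) = mex{} = 0
g(2) = mex{} = 0
g(3) = mex{} = 0
g(4) = mex{0} = 1
g(5) = mex{0} = 1
g(6) = mex{0} = 1
g(7) = mex{0} = 1
g(8) = mex{0,1} = 2
g(9) = mex{0,1} = 2
So g(9) = 2.
Grundy values for stack D (subtraction set {2, 5, 7}):
g(0) = mex{} = 0
g(1) = mex{} = 0
g(2) = mex{0} = 1
g(3) = mex{0} = 1
g(4) = mex{1} = 0
g(5) = mex{0,1} = 2
g(6) = mex{0} = 1
g(7) = mex{0,1,2} = 3
g(8) = mex{0,1} = 2
g(9) = mex{0,1,3} = 2
g(10) = mex{1,2} = 0
So g(10) = 0.
By the Sprague-Grundy theorem, the Grundy value of a sum of independent games is the XOR of the component values.
Combined value = 2 ⊕ 2 ⊕ 2 ⊕ 0 = 2.

2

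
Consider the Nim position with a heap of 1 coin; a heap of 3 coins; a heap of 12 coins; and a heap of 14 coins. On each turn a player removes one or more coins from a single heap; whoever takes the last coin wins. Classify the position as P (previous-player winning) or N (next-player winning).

Write each in binary and XOR column by column:
  0001  (1)
  0011  (3)
  1100  (12)
  1110  (14)
  ----
  0000  (0)
The nim-sum is 0, so this is a P-position: the player to move is in a losing position under optimal play.

P-position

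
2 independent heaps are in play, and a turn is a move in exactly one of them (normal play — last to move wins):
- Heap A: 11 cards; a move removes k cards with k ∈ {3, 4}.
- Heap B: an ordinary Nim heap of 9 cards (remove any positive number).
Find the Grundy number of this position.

8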